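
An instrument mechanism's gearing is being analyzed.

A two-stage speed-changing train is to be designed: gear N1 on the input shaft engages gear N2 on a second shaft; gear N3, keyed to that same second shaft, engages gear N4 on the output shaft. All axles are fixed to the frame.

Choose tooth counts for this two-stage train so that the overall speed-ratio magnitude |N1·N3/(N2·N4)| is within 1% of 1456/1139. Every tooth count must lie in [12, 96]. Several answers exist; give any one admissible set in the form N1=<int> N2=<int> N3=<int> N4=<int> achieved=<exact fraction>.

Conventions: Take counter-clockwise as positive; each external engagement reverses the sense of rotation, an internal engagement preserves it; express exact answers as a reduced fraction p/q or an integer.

2-stage fixed-axis compound train for ratio 1456/1139
target = 1456/1139 in lowest terms: an exact hit needs N1·N3 = k·1456 and N2·N4 = k·1139 for one integer k, every count in [12, 96]; additionally prefer no 1:1 stage (N1 ≠ N2, N3 ≠ N4)
k = 1: N1·N3 = 1456 = 16·91, N2·N4 = 1139 = 17·67
achieved = 16·91/(17·67) = 1456/1139; |achieved − target| = 0 ≤ 364/28475 ✓

N1=16 N2=17 N3=91 N4=67 achieved=1456/1139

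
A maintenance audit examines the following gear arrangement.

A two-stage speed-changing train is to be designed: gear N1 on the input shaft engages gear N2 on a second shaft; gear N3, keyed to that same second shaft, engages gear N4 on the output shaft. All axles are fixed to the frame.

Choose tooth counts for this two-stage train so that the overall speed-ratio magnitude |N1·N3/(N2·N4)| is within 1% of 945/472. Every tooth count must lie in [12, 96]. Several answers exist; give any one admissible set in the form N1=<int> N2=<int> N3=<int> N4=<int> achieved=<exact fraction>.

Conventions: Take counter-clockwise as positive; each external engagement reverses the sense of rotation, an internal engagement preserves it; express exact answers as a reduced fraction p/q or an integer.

class = fixed-axis compound train [2-stage, 945/472 wanted]
target = 945/472 in lowest terms: an exact hit needs N1·N3 = k·945 and N2·N4 = k·472 for one integer k, every count in [12, 96]; additionally prefer no 1:1 stage (N1 ≠ N2, N3 ≠ N4)
k = 1: no 1:1-free in-range split of k·945 and k·472 into factor pairs; take k = 2
k = 2: N1·N3 = 1890 = 21·90, N2·N4 = 944 = 16·59
achieved = 21·90/(16·59) = 945/472; |achieved − target| = 0 ≤ 189/9440 ✓

N1=21 N2=16 N3=90 N4=59 achieved=945/472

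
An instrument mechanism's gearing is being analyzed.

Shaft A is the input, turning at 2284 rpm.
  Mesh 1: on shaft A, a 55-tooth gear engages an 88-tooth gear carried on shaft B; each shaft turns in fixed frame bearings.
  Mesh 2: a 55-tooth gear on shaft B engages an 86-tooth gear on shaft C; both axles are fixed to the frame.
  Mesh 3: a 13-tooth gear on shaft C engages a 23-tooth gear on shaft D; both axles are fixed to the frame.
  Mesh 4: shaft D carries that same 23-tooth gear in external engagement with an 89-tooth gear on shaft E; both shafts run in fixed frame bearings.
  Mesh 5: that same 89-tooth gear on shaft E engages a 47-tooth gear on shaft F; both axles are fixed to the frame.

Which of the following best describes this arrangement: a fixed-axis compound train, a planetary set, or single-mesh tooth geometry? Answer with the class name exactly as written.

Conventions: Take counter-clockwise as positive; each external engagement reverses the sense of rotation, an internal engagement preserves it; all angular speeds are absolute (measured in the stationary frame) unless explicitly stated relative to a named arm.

5-mesh fixed-axis compound train (all bearings frame-fixed)
classification: fixed-axis compound train

fixed-axis compound train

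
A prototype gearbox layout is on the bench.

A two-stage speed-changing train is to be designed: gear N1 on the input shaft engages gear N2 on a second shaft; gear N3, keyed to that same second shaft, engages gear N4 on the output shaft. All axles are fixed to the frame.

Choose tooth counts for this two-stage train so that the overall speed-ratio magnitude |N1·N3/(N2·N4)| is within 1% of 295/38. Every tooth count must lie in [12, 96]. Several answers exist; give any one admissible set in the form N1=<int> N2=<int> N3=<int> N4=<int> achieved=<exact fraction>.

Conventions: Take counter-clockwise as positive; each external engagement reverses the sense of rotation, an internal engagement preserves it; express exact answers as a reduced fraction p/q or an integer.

N1=30 N2=12 N3=59 N4=19 achieved=295/38

topology: fixed-axis compound train — 2 stages, target 295/38
target = 295/38 in lowest terms: an exact hit needs N1·N3 = k·295 and N2·N4 = k·38 for one integer k, every count in [12, 96]; additionally prefer no 1:1 stage (N1 ≠ N2, N3 ≠ N4)
k = 1…5: no 1:1-free in-range split of k·295 and k·38 into factor pairs; take k = 6
k = 6: N1·N3 = 1770 = 30·59, N2·N4 = 228 = 12·19
achieved = 30·59/(12·19) = 295/38; |achieved − target| = 0 ≤ 59/760 ✓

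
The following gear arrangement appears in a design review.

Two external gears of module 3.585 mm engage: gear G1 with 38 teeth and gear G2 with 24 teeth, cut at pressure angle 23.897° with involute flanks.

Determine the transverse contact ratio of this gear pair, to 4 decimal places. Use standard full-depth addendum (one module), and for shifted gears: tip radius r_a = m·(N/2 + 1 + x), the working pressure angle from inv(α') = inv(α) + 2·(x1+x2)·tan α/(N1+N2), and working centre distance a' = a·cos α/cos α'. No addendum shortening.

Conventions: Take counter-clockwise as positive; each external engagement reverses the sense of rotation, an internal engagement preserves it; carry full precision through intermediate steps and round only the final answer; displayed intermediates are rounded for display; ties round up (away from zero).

1.5066

class = single-mesh tooth geometry [involute pair 38T × 24T, m = 3.585]
base radii: r_b1 = 62.275853, r_b2 = 39.332118
tip radii: r_a1 = 71.700000, r_a2 = 46.605000
no profile shift: α' = α, a' = a
action lengths: √(r_a1²−r_b1²) = 35.533198, √(r_a2²−r_b2²) = 25.000211
base pitch p_b = π·m·cos α = 10.297124
CR = (35.533198 + 25.000211 − 111.135000·sin 23.89700°)/10.297124 = 1.506568
contact ratio ≈ 1.5066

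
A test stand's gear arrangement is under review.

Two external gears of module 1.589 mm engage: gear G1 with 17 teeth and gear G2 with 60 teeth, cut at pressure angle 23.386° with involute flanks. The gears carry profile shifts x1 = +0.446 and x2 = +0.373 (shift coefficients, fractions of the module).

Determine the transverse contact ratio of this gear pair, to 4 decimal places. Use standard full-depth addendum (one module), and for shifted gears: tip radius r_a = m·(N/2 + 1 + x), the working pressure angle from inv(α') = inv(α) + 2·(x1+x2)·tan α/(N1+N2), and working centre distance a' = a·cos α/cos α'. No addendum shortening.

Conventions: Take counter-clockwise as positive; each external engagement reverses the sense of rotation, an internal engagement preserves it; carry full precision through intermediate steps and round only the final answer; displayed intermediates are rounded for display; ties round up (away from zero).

topology: single-mesh involute geometry — m = 1.589, 17T/60T pair
base radii: r_b1 = 12.396963, r_b2 = 43.753988
tip radii: r_a1 = 15.804194, r_a2 = 49.851697
inv(α') = inv(23.386°) + 2·(+0.446+0.373)·tan α/(17+60) = 0.03348523  ⇒  α' = 25.88823°
a' = a·cos α / cos α' = 61.1765·cos 23.386°/cos 25.88823° = 62.414393
action lengths: √(r_a1²−r_b1²) = 9.802441, √(r_a2²−r_b2²) = 23.891008
base pitch p_b = π·m·cos α = 4.581907
CR = (9.802441 + 23.891008 − 62.414393·sin 25.88823°)/4.581907 = 1.406022
contact ratio ≈ 1.4060

1.4060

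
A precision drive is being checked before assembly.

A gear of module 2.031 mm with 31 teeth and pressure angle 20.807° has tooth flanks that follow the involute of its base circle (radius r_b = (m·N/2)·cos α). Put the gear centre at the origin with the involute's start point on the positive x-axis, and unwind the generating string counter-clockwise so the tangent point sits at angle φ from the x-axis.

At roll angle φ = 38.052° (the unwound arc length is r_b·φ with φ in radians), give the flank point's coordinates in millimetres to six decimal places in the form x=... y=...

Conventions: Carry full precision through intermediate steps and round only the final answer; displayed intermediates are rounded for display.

x=35.218946 y=2.748638

topology: single-mesh involute geometry — m = 2.031, N = 31
pitch radius r_p = m·N/2 = 2.031·31/2 = 31.480500
base radius r_b = r_p·cos α = 31.480500·cos 20.807° = 29.427414
roll angle φ = 38.052° = 0.66413269 rad
x = r_b·(cos φ + φ·sin φ) = 35.218946
y = r_b·(sin φ − φ·cos φ) = 2.748638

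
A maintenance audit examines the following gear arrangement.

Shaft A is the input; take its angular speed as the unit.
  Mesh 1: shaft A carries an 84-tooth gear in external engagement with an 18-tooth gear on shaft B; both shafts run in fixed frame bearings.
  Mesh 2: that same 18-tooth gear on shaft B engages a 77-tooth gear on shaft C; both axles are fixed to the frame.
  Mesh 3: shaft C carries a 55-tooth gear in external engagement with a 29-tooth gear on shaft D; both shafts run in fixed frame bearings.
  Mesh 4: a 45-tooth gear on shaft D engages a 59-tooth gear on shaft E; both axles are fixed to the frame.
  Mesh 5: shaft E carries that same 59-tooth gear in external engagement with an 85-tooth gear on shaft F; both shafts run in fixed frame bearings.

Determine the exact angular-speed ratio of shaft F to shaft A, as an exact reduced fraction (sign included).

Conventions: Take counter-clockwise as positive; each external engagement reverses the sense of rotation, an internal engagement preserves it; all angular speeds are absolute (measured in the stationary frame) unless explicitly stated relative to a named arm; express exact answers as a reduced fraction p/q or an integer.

-540/493

class = fixed-axis compound train [5 meshes; 5 ratios multiply, 5 sense flips]
mesh 1 [84T→18T]: running ratio 14/3, sense −
mesh 2 [18T→77T]: running ratio 12/11, sense +
mesh 3 [55T→29T]: running ratio 60/29, sense −
mesh 4 [45T→59T]: running ratio 2700/1711, sense +
mesh 5 [59T→85T]: running ratio 540/493, sense −
ω_out/ω_in = -540/493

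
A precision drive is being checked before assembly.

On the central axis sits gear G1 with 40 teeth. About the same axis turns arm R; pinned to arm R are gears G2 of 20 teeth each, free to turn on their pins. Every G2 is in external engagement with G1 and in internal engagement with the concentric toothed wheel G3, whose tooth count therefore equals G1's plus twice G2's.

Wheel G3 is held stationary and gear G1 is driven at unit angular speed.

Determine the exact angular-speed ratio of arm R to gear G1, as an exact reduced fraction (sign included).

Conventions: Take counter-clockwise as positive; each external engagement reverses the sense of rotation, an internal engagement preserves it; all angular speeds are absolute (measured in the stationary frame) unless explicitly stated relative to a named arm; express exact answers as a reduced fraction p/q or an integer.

topology: planetary set — G1 40T / G2 20T / G3 80T, arm = carrier (Willis)
ring teeth: 40 + 2·20 = 80
40(ω_sun−ω_arm) = −80(ω_ring−ω_arm),  ω_ring = 0, ω_sun = 1
40(1−ω_arm) = −80(0−ω_arm)  ⇒  120·ω_arm = 40  ⇒  ω_arm = 1/3
ω_out/ω_in = 1/3

1/3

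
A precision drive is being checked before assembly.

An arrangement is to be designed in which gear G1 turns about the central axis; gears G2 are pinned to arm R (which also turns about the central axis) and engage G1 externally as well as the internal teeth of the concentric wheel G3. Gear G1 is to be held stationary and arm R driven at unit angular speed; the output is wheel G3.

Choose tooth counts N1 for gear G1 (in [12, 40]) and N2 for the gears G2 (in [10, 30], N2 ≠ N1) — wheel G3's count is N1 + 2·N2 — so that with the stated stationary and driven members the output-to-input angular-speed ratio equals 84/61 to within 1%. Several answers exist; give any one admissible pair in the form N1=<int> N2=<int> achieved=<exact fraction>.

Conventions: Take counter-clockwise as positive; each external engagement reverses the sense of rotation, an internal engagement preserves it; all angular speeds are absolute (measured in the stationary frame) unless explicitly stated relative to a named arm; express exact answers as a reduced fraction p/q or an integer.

planetary set to be sized for 84/61 (Willis relation)
Willis with ω_sun = 0: ω_ring/ω_arm = (N1+N3)/N3; set equal to 84/61  ⇒  N3/N1 = 1/(84/61 − 1) = 61/23
N3 = N1 + 2·N2  ⇒  N2/N1 = (N3/N1 − 1)/2 = (61/23 − 1)/2 = 19/23
smallest multiple with N1 ≥ 12 and N2 ≥ 10: k = 1  ⇒  N1 = 1·23 = 23, N2 = 1·19 = 19 (N1 ≤ 40, N2 ≤ 30, N2 ≠ N1 ✓), N3 = 23 + 2·19 = 61
check: (N1+N3)/N3 with N1 = 23, N3 = 61 gives 84/61; |achieved − target| = 0 ≤ 21/1525 ✓

N1=23 N2=19 achieved=84/61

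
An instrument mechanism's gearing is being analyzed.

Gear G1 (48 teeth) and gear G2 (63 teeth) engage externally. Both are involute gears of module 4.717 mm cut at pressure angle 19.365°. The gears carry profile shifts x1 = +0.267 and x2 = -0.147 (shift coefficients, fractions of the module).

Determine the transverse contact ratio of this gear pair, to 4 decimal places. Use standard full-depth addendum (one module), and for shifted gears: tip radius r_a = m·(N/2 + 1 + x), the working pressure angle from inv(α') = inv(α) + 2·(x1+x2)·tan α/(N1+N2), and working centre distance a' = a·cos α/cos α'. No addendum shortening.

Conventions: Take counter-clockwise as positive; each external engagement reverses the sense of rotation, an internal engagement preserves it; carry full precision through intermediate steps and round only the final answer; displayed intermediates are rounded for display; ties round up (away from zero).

1.7694

single-mesh involute tooth geometry (48T engaging 63T at module 4.717)
base radii: r_b1 = 106.803301, r_b2 = 140.179333
tip radii: r_a1 = 119.184439, r_a2 = 152.609101
inv(α') = inv(19.365°) + 2·(+0.267-0.147)·tan α/(48+63) = 0.01424604  ⇒  α' = 19.71075°
a' = a·cos α / cos α' = 261.7935·cos 19.365°/cos 19.71075° = 262.354709
action lengths: √(r_a1²−r_b1²) = 52.895986, √(r_a2²−r_b2²) = 60.326547
base pitch p_b = π·m·cos α = 13.980519
CR = (52.895986 + 60.326547 − 262.354709·sin 19.71075°)/13.980519 = 1.769438
contact ratio ≈ 1.7694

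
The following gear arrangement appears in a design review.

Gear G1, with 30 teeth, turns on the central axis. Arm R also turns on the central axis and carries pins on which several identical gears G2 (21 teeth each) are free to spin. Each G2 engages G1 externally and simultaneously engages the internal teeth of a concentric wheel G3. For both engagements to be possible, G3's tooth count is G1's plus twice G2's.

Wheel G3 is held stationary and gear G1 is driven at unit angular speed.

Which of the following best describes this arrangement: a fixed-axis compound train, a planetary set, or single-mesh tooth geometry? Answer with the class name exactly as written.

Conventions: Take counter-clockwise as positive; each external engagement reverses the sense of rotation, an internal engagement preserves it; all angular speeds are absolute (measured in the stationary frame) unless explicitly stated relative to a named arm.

planetary set

topology: planetary set — G1 30T / G2 21T / G3 72T, arm = carrier (Willis)
classification: planetary set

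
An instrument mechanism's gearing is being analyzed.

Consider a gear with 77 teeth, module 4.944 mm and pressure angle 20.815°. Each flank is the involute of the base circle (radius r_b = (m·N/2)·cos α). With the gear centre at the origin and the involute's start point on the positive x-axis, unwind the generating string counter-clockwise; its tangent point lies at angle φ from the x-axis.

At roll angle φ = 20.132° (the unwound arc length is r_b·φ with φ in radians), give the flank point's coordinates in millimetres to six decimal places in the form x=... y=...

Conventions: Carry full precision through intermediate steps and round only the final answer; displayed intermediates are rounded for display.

class = single-mesh tooth geometry [base-circle involute, m = 4.944, 77T]
pitch radius r_p = m·N/2 = 4.944·77/2 = 190.344000
base radius r_b = r_p·cos α = 190.344000·cos 20.815° = 177.920757
roll angle φ = 20.132° = 0.35136969 rad
x = r_b·(cos φ + φ·sin φ) = 188.567186
y = r_b·(sin φ − φ·cos φ) = 2.541130

x=188.567186 y=2.541130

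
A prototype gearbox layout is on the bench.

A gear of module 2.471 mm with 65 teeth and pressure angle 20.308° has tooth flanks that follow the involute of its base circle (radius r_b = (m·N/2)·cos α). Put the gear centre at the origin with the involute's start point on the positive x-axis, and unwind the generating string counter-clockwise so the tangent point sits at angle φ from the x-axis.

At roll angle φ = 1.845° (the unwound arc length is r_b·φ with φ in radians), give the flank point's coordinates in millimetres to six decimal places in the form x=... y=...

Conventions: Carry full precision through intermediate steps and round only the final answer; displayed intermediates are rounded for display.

x=75.354663 y=0.000838

class = single-mesh tooth geometry [base-circle involute, m = 2.471, 65T]
pitch radius r_p = m·N/2 = 2.471·65/2 = 80.307500
base radius r_b = r_p·cos α = 80.307500·cos 20.308° = 75.315625
roll angle φ = 1.845° = 0.03220132 rad
x = r_b·(cos φ + φ·sin φ) = 75.354663
y = r_b·(sin φ − φ·cos φ) = 0.000838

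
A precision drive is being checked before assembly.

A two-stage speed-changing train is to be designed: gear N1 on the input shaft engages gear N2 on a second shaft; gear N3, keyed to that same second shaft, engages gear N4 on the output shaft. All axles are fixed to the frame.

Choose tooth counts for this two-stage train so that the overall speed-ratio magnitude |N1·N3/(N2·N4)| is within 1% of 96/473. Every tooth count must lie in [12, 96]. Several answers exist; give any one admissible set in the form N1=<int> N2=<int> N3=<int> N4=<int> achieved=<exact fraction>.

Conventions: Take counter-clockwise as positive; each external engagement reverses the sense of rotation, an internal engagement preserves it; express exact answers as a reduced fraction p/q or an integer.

N1=12 N2=22 N3=16 N4=43 achieved=96/473

design class (target 96/473): fixed-axis compound train
target = 96/473 in lowest terms: an exact hit needs N1·N3 = k·96 and N2·N4 = k·473 for one integer k, every count in [12, 96]; additionally prefer no 1:1 stage (N1 ≠ N2, N3 ≠ N4)
k = 1: no 1:1-free in-range split of k·96 and k·473 into factor pairs; take k = 2
k = 2: N1·N3 = 192 = 12·16, N2·N4 = 946 = 22·43
achieved = 12·16/(22·43) = 96/473; |achieved − target| = 0 ≤ 24/11825 ✓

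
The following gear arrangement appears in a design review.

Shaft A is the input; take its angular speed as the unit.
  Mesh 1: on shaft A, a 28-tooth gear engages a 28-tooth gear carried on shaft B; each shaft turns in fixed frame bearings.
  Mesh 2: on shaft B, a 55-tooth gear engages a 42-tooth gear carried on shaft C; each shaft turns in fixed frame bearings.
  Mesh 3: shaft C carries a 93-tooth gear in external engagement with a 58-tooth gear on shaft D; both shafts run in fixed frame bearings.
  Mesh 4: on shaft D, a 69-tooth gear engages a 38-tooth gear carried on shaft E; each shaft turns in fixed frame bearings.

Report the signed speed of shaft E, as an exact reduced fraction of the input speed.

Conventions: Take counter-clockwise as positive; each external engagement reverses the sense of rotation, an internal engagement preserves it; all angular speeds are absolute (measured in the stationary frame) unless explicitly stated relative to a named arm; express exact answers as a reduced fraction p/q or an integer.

117645/30856

4-mesh fixed-axis compound train (all bearings frame-fixed)
mesh 1 [28T→28T]: |ω|/ω_in = 1×28/28 = 1, sense flips to −
mesh 2 [55T→42T]: |ω|/ω_in = 1×55/42 = 55/42, sense flips to +
mesh 3 [93T→58T]: |ω|/ω_in = (55/42)×93/58 = 1705/812, sense flips to −
mesh 4 [69T→38T]: |ω|/ω_in = (1705/812)×69/38 = 117645/30856, sense flips to +
signed output speed (× input speed) = 117645/30856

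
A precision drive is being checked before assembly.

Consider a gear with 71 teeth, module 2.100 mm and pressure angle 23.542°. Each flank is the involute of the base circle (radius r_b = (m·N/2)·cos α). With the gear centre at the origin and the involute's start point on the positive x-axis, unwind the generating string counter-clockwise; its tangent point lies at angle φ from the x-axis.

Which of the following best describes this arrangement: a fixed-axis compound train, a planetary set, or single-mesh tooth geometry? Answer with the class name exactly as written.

recognized (one wheel, involute flank): single-mesh tooth geometry, m = 2.100, N = 71
classification: single-mesh tooth geometry

single-mesh tooth geometry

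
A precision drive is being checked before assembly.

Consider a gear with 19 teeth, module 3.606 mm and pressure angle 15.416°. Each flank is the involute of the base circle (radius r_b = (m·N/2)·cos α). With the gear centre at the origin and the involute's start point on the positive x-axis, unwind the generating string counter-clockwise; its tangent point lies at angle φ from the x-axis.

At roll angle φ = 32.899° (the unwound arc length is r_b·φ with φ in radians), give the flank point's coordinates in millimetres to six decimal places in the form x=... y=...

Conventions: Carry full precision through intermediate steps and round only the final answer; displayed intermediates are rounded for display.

topology: single-mesh involute geometry — m = 3.606, N = 19
pitch radius r_p = m·N/2 = 3.606·19/2 = 34.257000
base radius r_b = r_p·cos α = 34.257000·cos 15.416° = 33.024475
roll angle φ = 32.899° = 0.57419587 rad
x = r_b·(cos φ + φ·sin φ) = 38.027995
y = r_b·(sin φ − φ·cos φ) = 2.016081

x=38.027995 y=2.016081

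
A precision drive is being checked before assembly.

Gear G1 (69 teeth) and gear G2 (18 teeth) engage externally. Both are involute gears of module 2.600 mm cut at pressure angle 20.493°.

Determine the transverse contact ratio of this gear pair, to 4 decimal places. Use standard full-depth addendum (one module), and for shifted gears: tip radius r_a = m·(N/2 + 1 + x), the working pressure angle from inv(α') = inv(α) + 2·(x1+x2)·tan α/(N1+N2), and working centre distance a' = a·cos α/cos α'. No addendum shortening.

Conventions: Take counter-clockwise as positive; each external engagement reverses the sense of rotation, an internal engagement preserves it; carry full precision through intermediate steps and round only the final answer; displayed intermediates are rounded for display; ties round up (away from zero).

topology: single-mesh involute geometry — m = 2.600, 69T/18T pair
base radii: r_b1 = 84.023333, r_b2 = 21.919130
tip radii: r_a1 = 92.300000, r_a2 = 26.000000
no profile shift: α' = α, a' = a
action lengths: √(r_a1²−r_b1²) = 38.201696, √(r_a2²−r_b2²) = 13.983981
base pitch p_b = π·m·cos α = 7.651220
CR = (38.201696 + 13.983981 − 113.100000·sin 20.49300°)/7.651220 = 1.645511
contact ratio ≈ 1.6455

1.6455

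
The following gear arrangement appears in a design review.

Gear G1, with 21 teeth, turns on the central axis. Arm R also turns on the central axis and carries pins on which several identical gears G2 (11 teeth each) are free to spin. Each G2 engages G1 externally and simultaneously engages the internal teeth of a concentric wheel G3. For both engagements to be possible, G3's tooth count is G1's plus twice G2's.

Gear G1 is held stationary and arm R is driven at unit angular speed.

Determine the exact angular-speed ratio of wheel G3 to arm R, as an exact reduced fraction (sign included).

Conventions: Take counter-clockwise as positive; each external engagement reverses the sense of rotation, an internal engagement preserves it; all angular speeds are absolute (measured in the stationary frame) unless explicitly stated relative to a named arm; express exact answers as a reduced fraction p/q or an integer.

64/43

planetary set (21T centre, 11T on arm, 43T internal) — Willis relation
ring teeth: 21 + 2·11 = 43
21(ω_sun−ω_arm) = −43(ω_ring−ω_arm),  ω_sun = 0, ω_arm = 1
ω_ring = 1 − (21/43)(0−1) = 64/43
ω_out/ω_in = 64/43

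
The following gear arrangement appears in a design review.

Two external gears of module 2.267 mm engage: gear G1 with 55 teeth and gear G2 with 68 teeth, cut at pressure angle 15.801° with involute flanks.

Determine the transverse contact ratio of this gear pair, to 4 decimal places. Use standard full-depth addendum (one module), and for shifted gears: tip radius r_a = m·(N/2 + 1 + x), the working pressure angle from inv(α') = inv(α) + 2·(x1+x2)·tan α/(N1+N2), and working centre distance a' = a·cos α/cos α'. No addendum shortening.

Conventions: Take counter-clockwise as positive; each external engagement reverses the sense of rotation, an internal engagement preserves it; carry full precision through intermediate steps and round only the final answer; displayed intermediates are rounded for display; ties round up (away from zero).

2.0770

single-mesh involute tooth geometry (55T engaging 68T at module 2.267)
base radii: r_b1 = 59.986779, r_b2 = 74.165472
tip radii: r_a1 = 64.609500, r_a2 = 79.345000
no profile shift: α' = α, a' = a
action lengths: √(r_a1²−r_b1²) = 23.999455, √(r_a2²−r_b2²) = 28.197726
base pitch p_b = π·m·cos α = 6.852874
CR = (23.999455 + 28.197726 − 139.420500·sin 15.80100°)/6.852874 = 2.076996
contact ratio ≈ 2.0770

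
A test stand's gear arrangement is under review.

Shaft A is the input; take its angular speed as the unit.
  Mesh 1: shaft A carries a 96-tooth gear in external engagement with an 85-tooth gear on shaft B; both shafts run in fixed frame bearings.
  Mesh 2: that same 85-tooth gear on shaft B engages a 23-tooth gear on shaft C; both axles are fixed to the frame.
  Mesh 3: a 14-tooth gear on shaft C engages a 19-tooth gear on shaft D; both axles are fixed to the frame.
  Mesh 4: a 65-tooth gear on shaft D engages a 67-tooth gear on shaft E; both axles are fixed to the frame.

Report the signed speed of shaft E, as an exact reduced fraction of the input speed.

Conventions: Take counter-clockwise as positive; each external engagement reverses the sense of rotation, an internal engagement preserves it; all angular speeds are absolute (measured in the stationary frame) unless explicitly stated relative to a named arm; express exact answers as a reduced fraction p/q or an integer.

87360/29279

4-mesh fixed-axis compound train (all bearings frame-fixed)
mesh 1 [96T→85T]: |ω|/ω_in = 1×96/85 = 96/85, sense flips to −
mesh 2 [85T→23T]: |ω|/ω_in = (96/85)×85/23 = 96/23, sense flips to +
mesh 3 [14T→19T]: |ω|/ω_in = (96/23)×14/19 = 1344/437, sense flips to −
mesh 4 [65T→67T]: |ω|/ω_in = (1344/437)×65/67 = 87360/29279, sense flips to +
signed output speed (× input speed) = 87360/29279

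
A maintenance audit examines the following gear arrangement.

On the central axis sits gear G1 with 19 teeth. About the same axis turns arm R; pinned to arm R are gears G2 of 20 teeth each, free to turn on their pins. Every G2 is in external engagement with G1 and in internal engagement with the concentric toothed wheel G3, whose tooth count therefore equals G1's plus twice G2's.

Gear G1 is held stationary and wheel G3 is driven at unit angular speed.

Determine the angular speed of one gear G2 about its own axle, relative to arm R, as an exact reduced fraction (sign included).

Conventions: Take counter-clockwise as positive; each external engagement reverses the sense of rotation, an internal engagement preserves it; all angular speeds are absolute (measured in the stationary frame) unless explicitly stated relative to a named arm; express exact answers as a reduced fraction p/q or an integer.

recognized (axles ride arm R): planetary set, 19/20/59 teeth
ring teeth: 19 + 2·20 = 59
19(ω_sun−ω_arm) = −59(ω_ring−ω_arm),  ω_sun = 0, ω_ring = 1
19(0−ω_arm) = −59(1−ω_arm)  ⇒  78·ω_arm = 59  ⇒  ω_arm = 59/78
sun–planet mesh: 19·(0−59/78) = −20·(ω_p−ω_arm)  ⇒  ω_p−ω_arm = 1121/1560
exact speed ratio = 1121/1560

1121/1560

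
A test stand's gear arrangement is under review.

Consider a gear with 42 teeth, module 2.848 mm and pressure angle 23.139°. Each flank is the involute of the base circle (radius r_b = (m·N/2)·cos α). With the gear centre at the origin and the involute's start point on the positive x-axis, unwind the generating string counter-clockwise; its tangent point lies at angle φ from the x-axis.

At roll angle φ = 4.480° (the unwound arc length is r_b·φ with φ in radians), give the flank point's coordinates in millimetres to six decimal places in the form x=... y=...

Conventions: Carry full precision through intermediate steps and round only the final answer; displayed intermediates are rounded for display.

x=55.164562 y=0.008758

single-mesh involute tooth geometry (42T wheel at module 2.848)
pitch radius r_p = m·N/2 = 2.848·42/2 = 59.808000
base radius r_b = r_p·cos α = 59.808000·cos 23.139° = 54.996699
roll angle φ = 4.480° = 0.07819075 rad
x = r_b·(cos φ + φ·sin φ) = 55.164562
y = r_b·(sin φ − φ·cos φ) = 0.008758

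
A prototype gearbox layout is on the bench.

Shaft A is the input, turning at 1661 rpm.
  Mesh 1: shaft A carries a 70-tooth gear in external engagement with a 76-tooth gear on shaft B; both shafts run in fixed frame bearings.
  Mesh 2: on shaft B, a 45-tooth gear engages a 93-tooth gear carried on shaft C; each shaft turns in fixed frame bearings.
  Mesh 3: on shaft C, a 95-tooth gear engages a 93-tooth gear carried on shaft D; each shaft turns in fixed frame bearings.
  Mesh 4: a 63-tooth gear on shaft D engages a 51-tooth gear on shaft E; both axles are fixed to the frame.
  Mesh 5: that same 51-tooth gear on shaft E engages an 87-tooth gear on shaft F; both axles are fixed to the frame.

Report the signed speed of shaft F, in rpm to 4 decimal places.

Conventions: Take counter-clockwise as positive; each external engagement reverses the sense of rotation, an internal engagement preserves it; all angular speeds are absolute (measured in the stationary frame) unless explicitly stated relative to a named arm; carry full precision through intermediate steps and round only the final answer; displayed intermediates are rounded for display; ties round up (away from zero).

5-mesh fixed-axis compound train (all bearings frame-fixed)
mesh 1 [70T→76T]: ω = 1661.0000×70/76 = 1529.8684 rpm, sense flips to −
mesh 2 [45T→93T]: ω = 1529.8684×45/93 = 740.2589 rpm, sense flips to +
mesh 3 [95T→93T]: ω = 740.2589×95/93 = 756.1785 rpm, sense flips to −
mesh 4 [63T→51T]: ω = 756.1785×63/51 = 934.1028 rpm, sense flips to +
mesh 5 [51T→87T]: ω = 934.1028×51/87 = 547.5775 rpm, sense flips to −
signed output speed = -547.5775 rpm

-547.5775 rpm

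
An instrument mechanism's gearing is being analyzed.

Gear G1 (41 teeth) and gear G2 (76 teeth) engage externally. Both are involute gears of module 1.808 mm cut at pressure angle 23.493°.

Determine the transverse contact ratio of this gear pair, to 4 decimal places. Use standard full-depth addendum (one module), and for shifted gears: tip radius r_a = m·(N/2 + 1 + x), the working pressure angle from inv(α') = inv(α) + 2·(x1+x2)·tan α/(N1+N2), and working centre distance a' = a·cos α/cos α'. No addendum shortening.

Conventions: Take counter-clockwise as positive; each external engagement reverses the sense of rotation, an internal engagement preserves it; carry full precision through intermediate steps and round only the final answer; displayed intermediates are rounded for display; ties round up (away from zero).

1.6021

topology: single-mesh involute geometry — m = 1.808, 41T/76T pair
base radii: r_b1 = 33.991720, r_b2 = 63.009042
tip radii: r_a1 = 38.872000, r_a2 = 70.512000
no profile shift: α' = α, a' = a
action lengths: √(r_a1²−r_b1²) = 18.857236, √(r_a2²−r_b2²) = 31.651268
base pitch p_b = π·m·cos α = 5.209177
CR = (18.857236 + 31.651268 − 105.768000·sin 23.49300°)/5.209177 = 1.602069
contact ratio ≈ 1.6021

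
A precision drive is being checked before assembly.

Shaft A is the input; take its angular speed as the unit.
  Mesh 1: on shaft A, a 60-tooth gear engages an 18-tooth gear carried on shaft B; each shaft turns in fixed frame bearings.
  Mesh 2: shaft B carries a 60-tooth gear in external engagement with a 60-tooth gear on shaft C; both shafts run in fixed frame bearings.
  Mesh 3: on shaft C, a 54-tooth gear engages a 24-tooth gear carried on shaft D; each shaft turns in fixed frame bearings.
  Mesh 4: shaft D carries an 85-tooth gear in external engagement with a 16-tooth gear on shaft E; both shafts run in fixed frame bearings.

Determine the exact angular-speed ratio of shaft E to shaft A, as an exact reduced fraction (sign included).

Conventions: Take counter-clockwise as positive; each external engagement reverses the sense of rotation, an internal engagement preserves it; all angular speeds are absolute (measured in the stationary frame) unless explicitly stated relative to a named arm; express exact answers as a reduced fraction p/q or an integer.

class = fixed-axis compound train [4 meshes; 4 ratios multiply, 4 sense flips]
mesh 1 [60T→18T]: running ratio 10/3, sense −
mesh 2 [60T→60T]: running ratio 10/3, sense +
mesh 3 [54T→24T]: running ratio 15/2, sense −
mesh 4 [85T→16T]: running ratio 1275/32, sense +
ω_out/ω_in = 1275/32

1275/32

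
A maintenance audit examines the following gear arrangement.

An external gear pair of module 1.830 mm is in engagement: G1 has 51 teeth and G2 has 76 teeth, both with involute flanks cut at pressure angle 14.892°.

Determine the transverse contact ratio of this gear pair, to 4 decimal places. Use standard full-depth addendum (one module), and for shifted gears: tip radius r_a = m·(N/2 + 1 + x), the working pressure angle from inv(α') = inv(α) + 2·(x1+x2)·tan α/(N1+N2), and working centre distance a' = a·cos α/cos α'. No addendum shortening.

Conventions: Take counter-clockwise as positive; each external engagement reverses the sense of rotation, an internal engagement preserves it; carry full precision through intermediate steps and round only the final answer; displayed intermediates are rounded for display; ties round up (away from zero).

topology: single-mesh involute geometry — m = 1.830, 51T/76T pair
base radii: r_b1 = 45.097615, r_b2 = 67.204289
tip radii: r_a1 = 48.495000, r_a2 = 71.370000
no profile shift: α' = α, a' = a
action lengths: √(r_a1²−r_b1²) = 17.831718, √(r_a2²−r_b2²) = 24.026246
base pitch p_b = π·m·cos α = 5.556013
CR = (17.831718 + 24.026246 − 116.205000·sin 14.89200°)/5.556013 = 2.158657
contact ratio ≈ 2.1587

2.1587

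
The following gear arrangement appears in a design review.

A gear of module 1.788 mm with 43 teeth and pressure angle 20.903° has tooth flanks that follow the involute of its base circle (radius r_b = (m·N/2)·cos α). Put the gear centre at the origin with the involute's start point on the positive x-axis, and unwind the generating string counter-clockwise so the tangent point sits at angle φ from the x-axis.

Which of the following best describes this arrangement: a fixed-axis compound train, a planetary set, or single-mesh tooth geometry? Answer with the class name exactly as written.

single-mesh tooth geometry

class = single-mesh tooth geometry [base-circle involute, m = 1.788, 43T]
classification: single-mesh tooth geometry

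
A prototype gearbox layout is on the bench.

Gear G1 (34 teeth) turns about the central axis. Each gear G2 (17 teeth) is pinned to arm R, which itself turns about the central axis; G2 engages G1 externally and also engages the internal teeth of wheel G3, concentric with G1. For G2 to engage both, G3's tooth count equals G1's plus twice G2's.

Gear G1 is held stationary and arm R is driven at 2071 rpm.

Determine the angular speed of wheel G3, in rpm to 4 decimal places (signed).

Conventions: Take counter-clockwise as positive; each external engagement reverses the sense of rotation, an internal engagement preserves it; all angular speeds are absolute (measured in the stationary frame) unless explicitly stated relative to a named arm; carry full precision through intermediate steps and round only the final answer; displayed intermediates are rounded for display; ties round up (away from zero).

planetary set (34T centre, 17T on arm, 68T internal) — Willis relation
normalise by the input: solve with ω_arm = 1, then scale by 2071 rpm
ring teeth: 34 + 2·17 = 68
34(ω_sun−ω_arm) = −68(ω_ring−ω_arm),  ω_sun = 0, ω_arm = 1
ω_ring = 1 − (34/68)(0−1) = 3/2
scale: ω_ring = 3/2 × 2071 rpm = +3106.5000 rpm

+3106.5000 rpm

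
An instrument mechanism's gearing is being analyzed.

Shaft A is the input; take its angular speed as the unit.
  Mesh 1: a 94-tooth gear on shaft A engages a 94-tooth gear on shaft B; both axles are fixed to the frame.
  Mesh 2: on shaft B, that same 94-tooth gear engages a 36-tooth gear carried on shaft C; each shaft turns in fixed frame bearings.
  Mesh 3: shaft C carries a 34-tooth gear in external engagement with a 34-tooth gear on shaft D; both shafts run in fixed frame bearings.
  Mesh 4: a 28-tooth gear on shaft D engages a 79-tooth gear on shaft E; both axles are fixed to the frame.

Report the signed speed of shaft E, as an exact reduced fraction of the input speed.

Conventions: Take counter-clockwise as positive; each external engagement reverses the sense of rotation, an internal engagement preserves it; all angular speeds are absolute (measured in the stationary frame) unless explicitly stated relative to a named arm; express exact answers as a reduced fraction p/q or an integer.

658/711

4-mesh fixed-axis compound train (all bearings frame-fixed)
mesh 1 [94T→94T]: |ω|/ω_in = 1×94/94 = 1, sense flips to −
mesh 2 [94T→36T]: |ω|/ω_in = 1×94/36 = 47/18, sense flips to +
mesh 3 [34T→34T]: |ω|/ω_in = (47/18)×34/34 = 47/18, sense flips to −
mesh 4 [28T→79T]: |ω|/ω_in = (47/18)×28/79 = 658/711, sense flips to +
signed output speed (× input speed) = 658/711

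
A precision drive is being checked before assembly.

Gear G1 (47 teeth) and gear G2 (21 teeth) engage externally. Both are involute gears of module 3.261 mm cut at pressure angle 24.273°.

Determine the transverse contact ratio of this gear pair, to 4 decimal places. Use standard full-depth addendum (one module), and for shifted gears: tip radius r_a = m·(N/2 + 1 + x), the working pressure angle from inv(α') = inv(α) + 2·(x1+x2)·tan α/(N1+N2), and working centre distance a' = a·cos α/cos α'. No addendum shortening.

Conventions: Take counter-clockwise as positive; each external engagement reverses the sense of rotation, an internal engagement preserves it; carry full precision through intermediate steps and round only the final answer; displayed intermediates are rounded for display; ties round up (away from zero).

1.4964

single-mesh involute tooth geometry (47T engaging 21T at module 3.261)
base radii: r_b1 = 69.858876, r_b2 = 31.213540
tip radii: r_a1 = 79.894500, r_a2 = 37.501500
no profile shift: α' = α, a' = a
action lengths: √(r_a1²−r_b1²) = 38.766849, √(r_a2²−r_b2²) = 20.786472
base pitch p_b = π·m·cos α = 9.339069
CR = (38.766849 + 20.786472 − 110.874000·sin 24.27300°)/9.339069 = 1.496370
contact ratio ≈ 1.4964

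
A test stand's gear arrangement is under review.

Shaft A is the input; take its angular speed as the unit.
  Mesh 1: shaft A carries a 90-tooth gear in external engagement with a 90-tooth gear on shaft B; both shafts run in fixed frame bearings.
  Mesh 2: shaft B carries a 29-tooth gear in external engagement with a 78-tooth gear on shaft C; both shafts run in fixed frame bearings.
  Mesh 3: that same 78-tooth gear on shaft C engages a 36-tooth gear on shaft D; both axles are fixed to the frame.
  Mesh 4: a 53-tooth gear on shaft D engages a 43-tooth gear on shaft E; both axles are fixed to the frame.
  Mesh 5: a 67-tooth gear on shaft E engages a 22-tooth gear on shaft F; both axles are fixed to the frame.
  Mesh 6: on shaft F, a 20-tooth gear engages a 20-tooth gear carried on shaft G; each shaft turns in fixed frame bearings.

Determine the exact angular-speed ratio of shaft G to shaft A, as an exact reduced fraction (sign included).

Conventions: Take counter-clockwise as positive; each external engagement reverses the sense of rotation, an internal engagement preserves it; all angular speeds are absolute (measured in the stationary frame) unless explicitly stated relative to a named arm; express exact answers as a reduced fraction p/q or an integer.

102979/34056

class = fixed-axis compound train [6 meshes; 6 ratios multiply, 6 sense flips]
mesh 1 [90T→90T]: running ratio 1, sense −
mesh 2 [29T→78T]: running ratio 29/78, sense +
mesh 3 [78T→36T]: running ratio 29/36, sense −
mesh 4 [53T→43T]: running ratio 1537/1548, sense +
mesh 5 [67T→22T]: running ratio 102979/34056, sense −
mesh 6 [20T→20T]: running ratio 102979/34056, sense +
ω_out/ω_in = 102979/34056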